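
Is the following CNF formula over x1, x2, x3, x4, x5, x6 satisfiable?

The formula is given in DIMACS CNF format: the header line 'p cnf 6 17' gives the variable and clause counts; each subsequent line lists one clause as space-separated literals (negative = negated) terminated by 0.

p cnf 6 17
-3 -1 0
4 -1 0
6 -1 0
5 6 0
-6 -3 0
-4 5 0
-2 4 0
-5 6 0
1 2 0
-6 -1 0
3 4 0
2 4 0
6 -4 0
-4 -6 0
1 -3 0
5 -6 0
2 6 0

Branch on x3: set x3 = False.
Unit clause (x4) forces x4 = True.
Unit clause (x5) forces x5 = True.
Unit clause (x6) forces x6 = True.
But (¬x6) is also a unit clause — contradiction.
So x3 must be the other value — set x3 = True.
Unit clause (¬x1) forces x1 = False.
But (x1) is also a unit clause — contradiction.
Both values of x3 lead to a conflict.
No assignment satisfies every clause.

No, unsatisfiable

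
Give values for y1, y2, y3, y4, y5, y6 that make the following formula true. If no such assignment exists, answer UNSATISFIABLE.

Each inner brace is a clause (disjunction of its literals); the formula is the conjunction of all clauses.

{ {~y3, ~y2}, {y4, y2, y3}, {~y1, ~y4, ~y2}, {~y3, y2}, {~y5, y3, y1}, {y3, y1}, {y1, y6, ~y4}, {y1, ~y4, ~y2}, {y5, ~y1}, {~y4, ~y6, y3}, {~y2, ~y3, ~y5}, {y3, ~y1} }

UNSATISFIABLE

Branch on y3: set y3 = 0.
From the singleton clause (y1), y1 = 1.
But (~y1) is also a unit clause — contradiction.
That branch fails; take y3 = 1 instead.
From the singleton clause (~y2), y2 = 0.
But (y2) is also a unit clause — contradiction.
Both values of y3 lead to a conflict.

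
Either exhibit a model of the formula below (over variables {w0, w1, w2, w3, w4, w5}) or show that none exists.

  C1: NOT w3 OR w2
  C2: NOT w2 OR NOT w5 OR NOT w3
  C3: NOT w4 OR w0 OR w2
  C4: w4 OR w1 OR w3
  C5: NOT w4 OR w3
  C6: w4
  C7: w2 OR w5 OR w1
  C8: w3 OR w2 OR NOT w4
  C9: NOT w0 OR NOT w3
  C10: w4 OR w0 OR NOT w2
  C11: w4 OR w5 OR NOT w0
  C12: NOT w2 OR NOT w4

UNSATISFIABLE

From the singleton clause (w4), w4 = true.
From the singleton clause (w3), w3 = true.
From the singleton clause (w2), w2 = true.
But (NOT w2) is also a unit clause — contradiction.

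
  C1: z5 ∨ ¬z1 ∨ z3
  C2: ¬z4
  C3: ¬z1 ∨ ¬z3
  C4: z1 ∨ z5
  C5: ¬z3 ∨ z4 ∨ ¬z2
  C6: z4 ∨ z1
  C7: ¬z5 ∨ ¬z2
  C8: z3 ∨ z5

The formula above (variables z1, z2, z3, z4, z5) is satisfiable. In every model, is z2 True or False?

Suppose z2 = True.
From the singleton clause (¬z4), z4 = False.
From the singleton clause (¬z3), z3 = False.
From the singleton clause (z1), z1 = True.
From the singleton clause (z5), z5 = True.
That conflicts with the unit clause (¬z5).
So every satisfying assignment has z2 = False.

False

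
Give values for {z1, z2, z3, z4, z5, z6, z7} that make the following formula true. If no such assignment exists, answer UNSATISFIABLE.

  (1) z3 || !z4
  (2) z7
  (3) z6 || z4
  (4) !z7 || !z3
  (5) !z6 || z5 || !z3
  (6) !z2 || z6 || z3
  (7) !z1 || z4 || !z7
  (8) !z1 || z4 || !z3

z1 ↦ false, z2 ↦ false, z3 ↦ false, z4 ↦ false, z5 ↦ false, z6 ↦ true, z7 ↦ true

From the singleton clause (z7), z7 = true.
From the singleton clause (!z3), z3 = false.
From the singleton clause (!z4), z4 = false.
From the singleton clause (z6), z6 = true.
From the singleton clause (!z1), z1 = false.
Every clause is now satisfied; z2, z5 are unconstrained.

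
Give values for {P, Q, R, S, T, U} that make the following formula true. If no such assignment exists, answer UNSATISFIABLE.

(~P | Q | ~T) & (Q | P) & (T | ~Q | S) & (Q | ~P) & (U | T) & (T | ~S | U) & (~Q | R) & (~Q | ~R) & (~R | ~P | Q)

Try Q = 1.
(R) alone gives R = 1.
But (~R) is also a unit clause — contradiction.
That branch fails; take Q = 0 instead.
(P) alone gives P = 1.
But (~P) is also a unit clause — contradiction.
Either choice for Q ends in contradiction.

UNSATISFIABLE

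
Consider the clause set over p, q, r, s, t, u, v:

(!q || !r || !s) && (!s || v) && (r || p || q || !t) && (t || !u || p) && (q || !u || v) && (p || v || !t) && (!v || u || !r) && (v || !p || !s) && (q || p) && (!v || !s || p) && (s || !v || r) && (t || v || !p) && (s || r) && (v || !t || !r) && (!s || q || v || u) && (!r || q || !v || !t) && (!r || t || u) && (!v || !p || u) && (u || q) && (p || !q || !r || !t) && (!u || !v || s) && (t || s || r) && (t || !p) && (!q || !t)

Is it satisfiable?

Suppose s = true.
The clause (v) is unit, so v = true.
The clause (p) is unit, so p = true.
The clause (u) is unit, so u = true.
The clause (t) is unit, so t = true.
The clause (!q) is unit, so q = false.
The clause (!r) is unit, so r = false.
All clauses are satisfied.
A satisfying assignment: p ↦ true, q ↦ false, r ↦ false, s ↦ true, t ↦ true, u ↦ true, v ↦ true.

Yes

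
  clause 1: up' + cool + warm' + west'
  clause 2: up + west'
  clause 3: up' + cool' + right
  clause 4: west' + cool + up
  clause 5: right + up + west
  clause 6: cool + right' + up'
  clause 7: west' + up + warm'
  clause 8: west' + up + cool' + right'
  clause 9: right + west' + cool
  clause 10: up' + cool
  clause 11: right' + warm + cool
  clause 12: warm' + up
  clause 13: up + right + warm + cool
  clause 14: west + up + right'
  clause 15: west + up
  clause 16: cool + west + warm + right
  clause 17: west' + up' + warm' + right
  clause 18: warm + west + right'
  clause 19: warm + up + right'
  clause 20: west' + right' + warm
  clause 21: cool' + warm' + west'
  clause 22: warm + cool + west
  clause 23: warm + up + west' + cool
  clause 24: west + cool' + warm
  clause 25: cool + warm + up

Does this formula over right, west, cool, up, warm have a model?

Satisfiable

Suppose up = 1.
(cool) alone gives cool = 1.
(right) alone gives right = 1.
Suppose warm = 1.
(west') alone gives west = 0.
This assignment satisfies each clause.
A satisfying assignment: right: 1, west: 0, cool: 1, up: 1, warm: 1.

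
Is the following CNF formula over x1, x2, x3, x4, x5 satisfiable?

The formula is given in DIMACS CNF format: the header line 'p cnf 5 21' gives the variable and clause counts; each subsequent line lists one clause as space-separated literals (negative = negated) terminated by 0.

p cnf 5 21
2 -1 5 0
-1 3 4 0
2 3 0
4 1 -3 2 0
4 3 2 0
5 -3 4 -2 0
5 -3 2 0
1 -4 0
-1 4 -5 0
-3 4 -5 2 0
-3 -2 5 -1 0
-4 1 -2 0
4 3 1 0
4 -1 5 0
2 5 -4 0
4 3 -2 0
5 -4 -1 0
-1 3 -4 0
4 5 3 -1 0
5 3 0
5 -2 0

Yes, satisfiable

Branch on x2: set x2 = True.
Unit clause (x5) forces x5 = True.
Branch on x1: set x1 = True.
Unit clause (x4) forces x4 = True.
Unit clause (x3) forces x3 = True.
This assignment satisfies each clause.
A satisfying assignment: x1 ↦ True,  x2 ↦ True,  x3 ↦ True,  x4 ↦ True,  x5 ↦ True.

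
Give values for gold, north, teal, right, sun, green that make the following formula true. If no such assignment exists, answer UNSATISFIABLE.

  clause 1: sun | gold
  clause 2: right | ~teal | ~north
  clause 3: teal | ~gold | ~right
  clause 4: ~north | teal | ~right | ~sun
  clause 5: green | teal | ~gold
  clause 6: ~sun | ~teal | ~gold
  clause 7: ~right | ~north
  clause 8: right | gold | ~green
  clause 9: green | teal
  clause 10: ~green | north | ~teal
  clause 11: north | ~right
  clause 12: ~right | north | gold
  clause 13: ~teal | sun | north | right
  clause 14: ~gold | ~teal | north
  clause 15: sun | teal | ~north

gold ↦ 1,  north ↦ 0,  teal ↦ 0,  right ↦ 0,  sun ↦ 0,  green ↦ 1

Suppose sun = 0.
Unit clause (gold) forces gold = 1.
Suppose teal = 0.
Unit clause (~right) forces right = 0.
Unit clause (green) forces green = 1.
Unit clause (~north) forces north = 0.
This assignment satisfies each clause.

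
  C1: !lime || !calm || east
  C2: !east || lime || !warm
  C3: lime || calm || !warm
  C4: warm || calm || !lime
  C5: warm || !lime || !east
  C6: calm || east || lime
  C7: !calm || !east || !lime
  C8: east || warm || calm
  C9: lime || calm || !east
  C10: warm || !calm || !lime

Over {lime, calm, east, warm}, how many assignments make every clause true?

There are 2^4 = 16 truth assignments over (lime, calm, east, warm).
Split on calm. With calm = true, the clauses containing calm are satisfied and !calm drops from the rest; 3 of the 2^3 = 8 assignments to the other variables satisfy what remains.
With calm = false, by the same count on the reduced clause set, 2 assignments work.
(One model: lime=F, calm=T, east=F, warm=F.)
Total: 3 + 2 = 5.

5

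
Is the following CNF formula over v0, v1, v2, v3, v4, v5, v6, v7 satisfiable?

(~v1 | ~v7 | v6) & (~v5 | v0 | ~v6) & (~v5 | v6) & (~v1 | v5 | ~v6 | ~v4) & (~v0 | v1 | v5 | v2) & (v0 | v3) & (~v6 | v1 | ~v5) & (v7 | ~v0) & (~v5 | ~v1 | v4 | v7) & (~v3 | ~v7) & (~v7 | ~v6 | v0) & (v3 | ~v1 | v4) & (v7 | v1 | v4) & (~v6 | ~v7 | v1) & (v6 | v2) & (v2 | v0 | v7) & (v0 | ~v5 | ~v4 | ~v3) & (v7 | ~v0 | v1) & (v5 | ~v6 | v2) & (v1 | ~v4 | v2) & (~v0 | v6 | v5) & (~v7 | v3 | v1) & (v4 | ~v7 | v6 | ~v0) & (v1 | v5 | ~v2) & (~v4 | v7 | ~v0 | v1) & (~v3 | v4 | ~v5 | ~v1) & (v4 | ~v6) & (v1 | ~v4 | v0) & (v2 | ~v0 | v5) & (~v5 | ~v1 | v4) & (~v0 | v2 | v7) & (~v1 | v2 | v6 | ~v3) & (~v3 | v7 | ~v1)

Satisfiable

Try v5 = 1.
(v6) alone gives v6 = 1.
(v0) alone gives v0 = 1.
(v1) alone gives v1 = 1.
(v7) alone gives v7 = 1.
(~v3) alone gives v3 = 0.
(v4) alone gives v4 = 1.
No clause remains; v2 is free.
A satisfying assignment: v0=1,  v1=1,  v2=0,  v3=0,  v4=1,  v5=1,  v6=1,  v7=1.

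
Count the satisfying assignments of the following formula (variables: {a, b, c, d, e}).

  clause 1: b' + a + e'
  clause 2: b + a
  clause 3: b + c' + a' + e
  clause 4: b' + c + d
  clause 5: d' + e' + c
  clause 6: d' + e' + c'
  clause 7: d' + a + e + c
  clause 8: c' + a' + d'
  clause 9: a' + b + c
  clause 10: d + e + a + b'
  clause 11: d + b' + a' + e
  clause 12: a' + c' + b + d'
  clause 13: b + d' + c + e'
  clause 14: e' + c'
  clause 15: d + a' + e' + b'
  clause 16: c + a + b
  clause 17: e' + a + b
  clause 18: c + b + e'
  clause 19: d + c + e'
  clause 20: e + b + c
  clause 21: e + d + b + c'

2

There are 2^5 = 32 truth assignments over (a, b, c, d, e).
Split on e. With e = 1, the clauses containing e are satisfied and e' drops from the rest; 0 of the 2^4 = 16 assignments to the other variables satisfy what remains.
With e = 0, by the same count on the reduced clause set, 2 assignments work.
(One model: a=F, b=T, c=T, d=T, e=F.)
Total: 0 + 2 = 2.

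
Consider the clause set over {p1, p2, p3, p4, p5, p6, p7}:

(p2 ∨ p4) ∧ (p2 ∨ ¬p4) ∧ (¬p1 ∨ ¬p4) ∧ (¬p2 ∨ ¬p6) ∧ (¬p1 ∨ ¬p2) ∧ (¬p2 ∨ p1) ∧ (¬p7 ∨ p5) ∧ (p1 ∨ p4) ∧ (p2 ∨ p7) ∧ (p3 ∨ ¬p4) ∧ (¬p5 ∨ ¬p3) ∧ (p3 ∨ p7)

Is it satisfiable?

No, unsatisfiable

Branch on p2: set p2 = True.
(¬p6) alone gives p6 = False.
(¬p1) alone gives p1 = False.
But (p1) is also a unit clause — contradiction.
So p2 must be the other value — set p2 = False.
(p4) alone gives p4 = True.
But (¬p4) is also a unit clause — contradiction.
Neither p2 = True nor p2 = False works.
No assignment satisfies every clause.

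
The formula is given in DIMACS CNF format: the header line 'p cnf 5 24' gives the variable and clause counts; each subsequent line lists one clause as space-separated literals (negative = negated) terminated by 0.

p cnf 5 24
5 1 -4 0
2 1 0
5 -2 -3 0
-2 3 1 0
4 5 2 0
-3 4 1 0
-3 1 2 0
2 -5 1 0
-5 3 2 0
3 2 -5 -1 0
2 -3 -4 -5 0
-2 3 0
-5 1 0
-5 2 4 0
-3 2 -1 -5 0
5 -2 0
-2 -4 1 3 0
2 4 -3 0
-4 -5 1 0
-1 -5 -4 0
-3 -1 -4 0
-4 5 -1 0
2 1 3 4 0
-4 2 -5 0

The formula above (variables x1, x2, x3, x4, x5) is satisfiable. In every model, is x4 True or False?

Suppose x4 = True.
Suppose x5 = True.
From the singleton clause (x1), x1 = True.
But (¬x1) is also a unit clause — contradiction.
That branch fails; take x5 = False instead.
From the singleton clause (x1), x1 = True.
But (¬x1) is also a unit clause — contradiction.
Both values of x5 lead to a conflict.
So every satisfying assignment has x4 = False.

False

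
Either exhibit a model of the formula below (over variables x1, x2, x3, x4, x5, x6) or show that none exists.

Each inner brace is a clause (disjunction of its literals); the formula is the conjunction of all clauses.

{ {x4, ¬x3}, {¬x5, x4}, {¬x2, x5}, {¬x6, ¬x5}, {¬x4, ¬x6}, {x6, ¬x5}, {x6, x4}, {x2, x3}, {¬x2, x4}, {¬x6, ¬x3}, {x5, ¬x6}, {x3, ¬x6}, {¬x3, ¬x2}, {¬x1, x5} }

Try x4 = True.
From the singleton clause (¬x6), x6 = False.
From the singleton clause (¬x5), x5 = False.
From the singleton clause (¬x2), x2 = False.
From the singleton clause (x3), x3 = True.
From the singleton clause (¬x1), x1 = False.
All clauses are satisfied.

x1: False; x2: False; x3: True; x4: True; x5: False; x6: False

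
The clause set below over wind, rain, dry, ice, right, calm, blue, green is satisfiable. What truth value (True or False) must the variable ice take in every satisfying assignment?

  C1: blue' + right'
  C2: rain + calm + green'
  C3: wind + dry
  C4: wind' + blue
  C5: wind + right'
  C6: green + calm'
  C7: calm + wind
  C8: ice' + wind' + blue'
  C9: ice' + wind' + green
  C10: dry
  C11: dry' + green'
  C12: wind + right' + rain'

Suppose ice = 1.
From the singleton clause (dry), dry = 1.
From the singleton clause (green'), green = 0.
From the singleton clause (calm'), calm = 0.
From the singleton clause (wind), wind = 1.
But (wind') is also a unit clause — contradiction.
So every satisfying assignment has ice = False.

False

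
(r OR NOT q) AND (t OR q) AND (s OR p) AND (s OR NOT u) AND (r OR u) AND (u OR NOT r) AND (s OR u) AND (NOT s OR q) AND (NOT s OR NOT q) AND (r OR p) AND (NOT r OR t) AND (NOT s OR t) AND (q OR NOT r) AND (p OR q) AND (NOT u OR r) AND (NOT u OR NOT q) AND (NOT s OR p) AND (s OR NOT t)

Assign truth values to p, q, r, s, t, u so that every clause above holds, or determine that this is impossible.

Case r = true:
Unit clause (u) forces u = true.
Unit clause (s) forces s = true.
Unit clause (q) forces q = true.
But (NOT q) is also a unit clause — contradiction.
That branch fails; take r = false instead.
Unit clause (NOT q) forces q = false.
Unit clause (t) forces t = true.
Unit clause (u) forces u = true.
But (NOT u) is also a unit clause — contradiction.
Both values of r lead to a conflict.

UNSATISFIABLE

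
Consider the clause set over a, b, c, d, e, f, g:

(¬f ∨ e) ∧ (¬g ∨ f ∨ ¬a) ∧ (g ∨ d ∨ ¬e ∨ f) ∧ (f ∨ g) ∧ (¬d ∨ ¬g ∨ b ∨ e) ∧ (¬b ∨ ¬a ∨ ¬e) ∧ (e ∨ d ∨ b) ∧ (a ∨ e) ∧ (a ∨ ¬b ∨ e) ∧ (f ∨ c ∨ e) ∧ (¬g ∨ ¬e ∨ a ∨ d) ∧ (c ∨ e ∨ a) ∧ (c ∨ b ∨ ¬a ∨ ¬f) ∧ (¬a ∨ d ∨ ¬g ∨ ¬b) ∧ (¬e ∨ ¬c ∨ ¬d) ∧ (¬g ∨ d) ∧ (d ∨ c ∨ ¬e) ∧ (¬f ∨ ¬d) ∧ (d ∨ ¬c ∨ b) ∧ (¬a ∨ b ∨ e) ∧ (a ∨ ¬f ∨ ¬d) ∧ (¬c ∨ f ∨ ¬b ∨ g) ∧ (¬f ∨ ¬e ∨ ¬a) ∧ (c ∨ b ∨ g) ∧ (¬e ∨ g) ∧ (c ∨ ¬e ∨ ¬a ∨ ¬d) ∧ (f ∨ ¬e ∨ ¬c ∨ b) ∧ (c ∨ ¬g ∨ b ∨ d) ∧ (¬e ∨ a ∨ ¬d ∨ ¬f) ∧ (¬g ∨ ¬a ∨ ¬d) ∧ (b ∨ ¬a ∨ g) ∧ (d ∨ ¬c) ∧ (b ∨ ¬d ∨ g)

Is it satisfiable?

Yes, satisfiable

Suppose f = False.
(g) alone gives g = True.
(¬a) alone gives a = False.
(e) alone gives e = True.
(d) alone gives d = True.
(¬c) alone gives c = False.
No clause remains; b is free.
A satisfying assignment: a ↦ False,  b ↦ False,  c ↦ False,  d ↦ True,  e ↦ True,  f ↦ False,  g ↦ True.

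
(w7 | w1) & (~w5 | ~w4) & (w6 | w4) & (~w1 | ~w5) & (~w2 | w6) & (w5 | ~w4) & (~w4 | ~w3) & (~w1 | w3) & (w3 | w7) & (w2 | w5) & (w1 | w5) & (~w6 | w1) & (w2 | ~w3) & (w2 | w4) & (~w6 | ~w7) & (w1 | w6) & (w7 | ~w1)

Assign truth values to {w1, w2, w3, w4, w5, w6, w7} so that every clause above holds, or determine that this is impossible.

UNSATISFIABLE

Suppose w7 = 1.
From the singleton clause (~w6), w6 = 0.
From the singleton clause (w4), w4 = 1.
From the singleton clause (~w5), w5 = 0.
Now (w5) is unsatisfied and unit — conflict.
That branch fails; take w7 = 0 instead.
From the singleton clause (w1), w1 = 1.
Now (~w1) is unsatisfied and unit — conflict.
Both values of w7 lead to a conflict.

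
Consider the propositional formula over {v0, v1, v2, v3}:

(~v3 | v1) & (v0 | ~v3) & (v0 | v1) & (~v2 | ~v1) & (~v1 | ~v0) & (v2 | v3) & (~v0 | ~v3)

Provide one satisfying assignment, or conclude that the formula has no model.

v0 ↦ 1,  v1 ↦ 0,  v2 ↦ 1,  v3 ↦ 0

Suppose v3 = 0.
From the singleton clause (v2), v2 = 1.
From the singleton clause (~v1), v1 = 0.
From the singleton clause (v0), v0 = 1.
All clauses are satisfied.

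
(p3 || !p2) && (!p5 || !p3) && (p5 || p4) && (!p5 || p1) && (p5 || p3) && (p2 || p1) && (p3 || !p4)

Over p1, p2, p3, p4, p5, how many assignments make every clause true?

4

There are 2^5 = 32 truth assignments over (p1, p2, p3, p4, p5).
Split on p5. With p5 = true, the clauses containing p5 are satisfied and !p5 drops from the rest; 1 of the 2^4 = 16 assignments to the other variables satisfy what remains.
With p5 = false, by the same count on the reduced clause set, 3 assignments work.
(One model: p1=F, p2=T, p3=T, p4=T, p5=F.)
Total: 1 + 3 = 4.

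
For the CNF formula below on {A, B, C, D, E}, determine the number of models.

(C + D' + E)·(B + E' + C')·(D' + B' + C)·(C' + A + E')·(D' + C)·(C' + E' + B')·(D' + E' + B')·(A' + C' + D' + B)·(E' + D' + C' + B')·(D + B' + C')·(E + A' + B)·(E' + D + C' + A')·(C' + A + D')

9

There are 2^5 = 32 truth assignments over (A, B, C, D, E).
Split on B. With B = 1, the clauses containing B are satisfied and B' drops from the rest; 5 of the 2^4 = 16 assignments to the other variables satisfy what remains.
With B = 0, by the same count on the reduced clause set, 4 assignments work.
(One model: A=F, B=F, C=F, D=F, E=F.)
Total: 5 + 4 = 9.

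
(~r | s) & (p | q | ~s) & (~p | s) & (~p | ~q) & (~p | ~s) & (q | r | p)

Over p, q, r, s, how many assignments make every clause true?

3

There are 2^4 = 16 truth assignments over (p, q, r, s).
Check each against the 6 clauses (columns in the order p, q, r, s):
  F F F F  ✗ fails (q | r | p)
  F F F T  ✗ fails (p | q | ~s)
  F F T F  ✗ fails (~r | s)
  F F T T  ✗ fails (p | q | ~s)
  F T F F  ✓ satisfies all
  F T F T  ✓ satisfies all
  F T T F  ✗ fails (~r | s)
  F T T T  ✓ satisfies all
  T F F F  ✗ fails (~p | s)
  T F F T  ✗ fails (~p | ~s)
  T F T F  ✗ fails (~r | s)
  T F T T  ✗ fails (~p | ~s)
  T T F F  ✗ fails (~p | s)
  T T F T  ✗ fails (~p | ~q)
  T T T F  ✗ fails (~r | s)
  T T T T  ✗ fails (~p | ~q)
3 of the 16 rows are models.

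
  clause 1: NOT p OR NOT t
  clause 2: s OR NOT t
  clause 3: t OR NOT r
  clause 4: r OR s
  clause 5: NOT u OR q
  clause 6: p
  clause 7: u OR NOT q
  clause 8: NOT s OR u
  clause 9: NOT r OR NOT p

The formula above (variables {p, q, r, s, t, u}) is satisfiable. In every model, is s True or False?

Suppose s = false.
Unit clause (NOT t) forces t = false.
Unit clause (NOT r) forces r = false.
That conflicts with the unit clause (r).
So every satisfying assignment has s = True.

True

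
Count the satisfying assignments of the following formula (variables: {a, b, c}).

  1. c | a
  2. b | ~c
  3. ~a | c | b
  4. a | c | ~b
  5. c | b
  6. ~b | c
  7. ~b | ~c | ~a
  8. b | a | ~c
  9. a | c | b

There are 2^3 = 8 truth assignments over (a, b, c).
Check each against the 9 clauses (columns in the order a, b, c):
  F F F  ✗ fails (c | a)
  F F T  ✗ fails (b | ~c)
  F T F  ✗ fails (c | a)
  F T T  ✓ satisfies all
  T F F  ✗ fails (~a | c | b)
  T F T  ✗ fails (b | ~c)
  T T F  ✗ fails (~b | c)
  T T T  ✗ fails (~b | ~c | ~a)
1 of the 8 rows is a model.

1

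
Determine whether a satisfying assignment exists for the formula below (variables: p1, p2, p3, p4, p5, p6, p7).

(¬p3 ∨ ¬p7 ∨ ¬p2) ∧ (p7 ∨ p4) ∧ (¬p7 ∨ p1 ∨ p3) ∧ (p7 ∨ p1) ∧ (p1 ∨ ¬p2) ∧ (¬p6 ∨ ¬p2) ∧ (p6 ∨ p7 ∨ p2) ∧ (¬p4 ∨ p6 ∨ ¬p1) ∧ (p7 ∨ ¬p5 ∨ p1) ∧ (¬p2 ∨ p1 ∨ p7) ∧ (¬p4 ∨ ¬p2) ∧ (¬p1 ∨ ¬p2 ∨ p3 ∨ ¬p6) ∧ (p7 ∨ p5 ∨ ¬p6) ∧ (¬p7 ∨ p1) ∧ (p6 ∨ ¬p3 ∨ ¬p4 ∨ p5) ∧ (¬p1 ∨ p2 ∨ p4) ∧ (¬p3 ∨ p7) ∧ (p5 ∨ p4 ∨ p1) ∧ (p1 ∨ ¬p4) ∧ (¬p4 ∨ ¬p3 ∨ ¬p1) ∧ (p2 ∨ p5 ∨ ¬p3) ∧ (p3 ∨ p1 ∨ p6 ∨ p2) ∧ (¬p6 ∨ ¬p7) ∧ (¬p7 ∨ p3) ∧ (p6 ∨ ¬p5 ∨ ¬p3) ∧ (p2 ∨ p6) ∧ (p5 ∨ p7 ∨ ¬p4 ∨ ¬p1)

Yes

Suppose p7 = False.
(p4) alone gives p4 = True.
(p1) alone gives p1 = True.
(p6) alone gives p6 = True.
(¬p2) alone gives p2 = False.
(p5) alone gives p5 = True.
(¬p3) alone gives p3 = False.
All clauses are satisfied.
A satisfying assignment: p1: True,  p2: False,  p3: False,  p4: True,  p5: True,  p6: True,  p7: False.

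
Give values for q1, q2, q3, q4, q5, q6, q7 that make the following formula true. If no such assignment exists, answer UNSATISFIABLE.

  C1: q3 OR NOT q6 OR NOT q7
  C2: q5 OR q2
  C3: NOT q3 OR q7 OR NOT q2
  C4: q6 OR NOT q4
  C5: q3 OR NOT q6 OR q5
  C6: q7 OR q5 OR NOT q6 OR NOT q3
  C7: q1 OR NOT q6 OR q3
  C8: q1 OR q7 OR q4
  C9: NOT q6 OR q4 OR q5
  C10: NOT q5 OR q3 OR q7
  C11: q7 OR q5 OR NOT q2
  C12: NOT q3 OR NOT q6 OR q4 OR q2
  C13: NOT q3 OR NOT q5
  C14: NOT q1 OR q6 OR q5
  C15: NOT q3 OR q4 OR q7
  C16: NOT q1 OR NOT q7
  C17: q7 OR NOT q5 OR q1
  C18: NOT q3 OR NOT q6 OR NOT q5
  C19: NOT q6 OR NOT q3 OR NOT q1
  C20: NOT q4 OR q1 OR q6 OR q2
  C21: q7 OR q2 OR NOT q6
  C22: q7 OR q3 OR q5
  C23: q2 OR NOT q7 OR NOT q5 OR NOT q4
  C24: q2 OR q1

Branch on q5: set q5 = false.
The clause (q2) is unit, so q2 = true.
The clause (q7) is unit, so q7 = true.
The clause (NOT q1) is unit, so q1 = false.
Branch on q3: set q3 = true.
Branch on q6: set q6 = true.
The clause (q4) is unit, so q4 = true.
All clauses are satisfied.

q1: false,  q2: true,  q3: true,  q4: true,  q5: false,  q6: true,  q7: true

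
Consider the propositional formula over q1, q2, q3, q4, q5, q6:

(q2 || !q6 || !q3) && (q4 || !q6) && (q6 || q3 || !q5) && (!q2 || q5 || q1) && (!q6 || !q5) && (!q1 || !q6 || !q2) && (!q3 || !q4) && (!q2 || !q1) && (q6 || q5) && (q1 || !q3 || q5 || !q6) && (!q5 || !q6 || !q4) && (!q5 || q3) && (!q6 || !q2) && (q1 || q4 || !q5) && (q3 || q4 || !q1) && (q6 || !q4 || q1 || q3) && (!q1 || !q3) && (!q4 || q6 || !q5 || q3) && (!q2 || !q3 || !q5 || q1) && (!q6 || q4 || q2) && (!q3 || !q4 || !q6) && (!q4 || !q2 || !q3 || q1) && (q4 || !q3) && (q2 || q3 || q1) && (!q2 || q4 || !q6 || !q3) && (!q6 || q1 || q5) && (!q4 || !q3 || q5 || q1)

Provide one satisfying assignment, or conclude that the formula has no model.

Try q4 = true.
From the singleton clause (!q3), q3 = false.
From the singleton clause (!q5), q5 = false.
From the singleton clause (q6), q6 = true.
From the singleton clause (!q2), q2 = false.
From the singleton clause (q1), q1 = true.
Every clause now holds.

q1 ↦ true, q2 ↦ false, q3 ↦ false, q4 ↦ true, q5 ↦ false, q6 ↦ true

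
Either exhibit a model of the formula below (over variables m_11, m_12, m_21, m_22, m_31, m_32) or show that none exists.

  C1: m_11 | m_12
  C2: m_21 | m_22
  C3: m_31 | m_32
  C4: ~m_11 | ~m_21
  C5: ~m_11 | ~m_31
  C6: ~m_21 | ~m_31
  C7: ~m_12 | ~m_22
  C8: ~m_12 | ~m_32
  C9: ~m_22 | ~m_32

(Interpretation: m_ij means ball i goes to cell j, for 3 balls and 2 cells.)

UNSATISFIABLE

Case m_11 = 1:
The clause (~m_21) is unit, so m_21 = 0.
The clause (m_22) is unit, so m_22 = 1.
The clause (~m_31) is unit, so m_31 = 0.
The clause (m_32) is unit, so m_32 = 1.
That conflicts with the unit clause (~m_32).
So m_11 must be the other value — set m_11 = 0.
The clause (m_12) is unit, so m_12 = 1.
The clause (~m_22) is unit, so m_22 = 0.
The clause (m_21) is unit, so m_21 = 1.
The clause (~m_31) is unit, so m_31 = 0.
The clause (m_32) is unit, so m_32 = 1.
That conflicts with the unit clause (~m_32).
Either choice for m_11 ends in contradiction.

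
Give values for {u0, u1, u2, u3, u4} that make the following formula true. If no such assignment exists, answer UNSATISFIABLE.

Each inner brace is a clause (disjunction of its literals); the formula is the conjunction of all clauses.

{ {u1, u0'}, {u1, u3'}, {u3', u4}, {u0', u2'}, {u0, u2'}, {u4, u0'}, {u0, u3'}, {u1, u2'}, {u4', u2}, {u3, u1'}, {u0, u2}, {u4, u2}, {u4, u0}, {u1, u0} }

Branch on u1: set u1 = 1.
From the singleton clause (u3), u3 = 1.
From the singleton clause (u4), u4 = 1.
From the singleton clause (u0), u0 = 1.
From the singleton clause (u2'), u2 = 0.
Now (u2) is unsatisfied and unit — conflict.
That branch fails; take u1 = 0 instead.
From the singleton clause (u0'), u0 = 0.
Now (u0) is unsatisfied and unit — conflict.
Neither u1 = 1 nor u1 = 0 works.

UNSATISFIABLE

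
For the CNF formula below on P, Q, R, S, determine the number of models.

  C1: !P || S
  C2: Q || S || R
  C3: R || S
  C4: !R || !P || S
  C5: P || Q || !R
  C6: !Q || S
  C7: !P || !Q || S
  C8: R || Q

There are 2^4 = 16 truth assignments over (P, Q, R, S).
Split on P. With P = true, the clauses containing P are satisfied and !P drops from the rest; 3 of the 2^3 = 8 assignments to the other variables satisfy what remains.
With P = false, by the same count on the reduced clause set, 2 assignments work.
Total: 3 + 2 = 5.

5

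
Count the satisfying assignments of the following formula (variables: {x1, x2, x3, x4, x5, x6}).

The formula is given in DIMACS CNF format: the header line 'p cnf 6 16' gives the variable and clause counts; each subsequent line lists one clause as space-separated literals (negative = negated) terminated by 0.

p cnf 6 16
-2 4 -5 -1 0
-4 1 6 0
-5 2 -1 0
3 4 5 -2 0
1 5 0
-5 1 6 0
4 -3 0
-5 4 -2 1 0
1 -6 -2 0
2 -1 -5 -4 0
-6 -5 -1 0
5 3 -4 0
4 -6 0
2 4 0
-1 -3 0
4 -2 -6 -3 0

There are 2^6 = 64 truth assignments over (x1, x2, x3, x4, x5, x6).
Split on x2. With x2 = True, the clauses containing x2 are satisfied and ¬x2 drops from the rest; 1 of the 2^5 = 32 assignments to the other variables satisfy what remains.
With x2 = False, by the same count on the reduced clause set, 2 assignments work.
(One model: x1=F, x2=F, x3=F, x4=T, x5=T, x6=T.)
Total: 1 + 2 = 3.

3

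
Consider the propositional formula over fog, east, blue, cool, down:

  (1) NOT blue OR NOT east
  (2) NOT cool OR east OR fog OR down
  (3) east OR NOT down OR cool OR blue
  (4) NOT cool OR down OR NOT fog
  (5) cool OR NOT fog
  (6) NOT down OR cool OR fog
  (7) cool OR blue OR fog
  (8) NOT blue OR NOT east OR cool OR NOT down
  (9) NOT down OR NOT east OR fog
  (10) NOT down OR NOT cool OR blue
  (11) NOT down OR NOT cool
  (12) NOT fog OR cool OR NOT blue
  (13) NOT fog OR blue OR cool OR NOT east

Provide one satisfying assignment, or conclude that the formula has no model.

Case blue = false:
Case cool = true:
The clause (NOT down) is unit, so down = false.
The clause (NOT fog) is unit, so fog = false.
The clause (east) is unit, so east = true.
Every clause now holds.

fog ↦ false,  east ↦ true,  blue ↦ false,  cool ↦ true,  down ↦ false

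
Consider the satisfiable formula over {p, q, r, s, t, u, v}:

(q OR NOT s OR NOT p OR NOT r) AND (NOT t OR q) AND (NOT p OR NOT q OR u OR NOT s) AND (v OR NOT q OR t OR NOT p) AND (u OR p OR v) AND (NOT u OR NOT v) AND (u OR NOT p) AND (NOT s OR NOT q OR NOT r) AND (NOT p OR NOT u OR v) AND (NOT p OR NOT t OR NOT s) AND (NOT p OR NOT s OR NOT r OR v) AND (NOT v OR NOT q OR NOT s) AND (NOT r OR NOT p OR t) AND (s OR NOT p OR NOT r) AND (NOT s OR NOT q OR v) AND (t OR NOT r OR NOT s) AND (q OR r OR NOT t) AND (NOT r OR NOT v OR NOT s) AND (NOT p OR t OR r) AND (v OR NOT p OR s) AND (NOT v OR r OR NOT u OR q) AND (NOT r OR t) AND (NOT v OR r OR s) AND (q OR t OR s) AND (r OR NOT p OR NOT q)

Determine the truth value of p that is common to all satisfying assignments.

Suppose p = true.
The clause (u) is unit, so u = true.
The clause (NOT v) is unit, so v = false.
That conflicts with the unit clause (v).
So every satisfying assignment has p = False.

False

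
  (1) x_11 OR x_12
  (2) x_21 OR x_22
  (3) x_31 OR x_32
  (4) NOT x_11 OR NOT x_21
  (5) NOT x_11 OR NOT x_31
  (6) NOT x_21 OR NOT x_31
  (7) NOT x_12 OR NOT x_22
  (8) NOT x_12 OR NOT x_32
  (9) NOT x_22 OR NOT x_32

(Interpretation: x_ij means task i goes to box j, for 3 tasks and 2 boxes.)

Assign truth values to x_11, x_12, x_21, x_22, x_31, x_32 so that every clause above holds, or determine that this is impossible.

UNSATISFIABLE

Suppose x_11 = true.
(NOT x_21) alone gives x_21 = false.
(x_22) alone gives x_22 = true.
(NOT x_31) alone gives x_31 = false.
(x_32) alone gives x_32 = true.
Now (NOT x_32) is unsatisfied and unit — conflict.
Backtrack on x_11: now try x_11 = false.
(x_12) alone gives x_12 = true.
(NOT x_22) alone gives x_22 = false.
(x_21) alone gives x_21 = true.
(NOT x_31) alone gives x_31 = false.
(x_32) alone gives x_32 = true.
Now (NOT x_32) is unsatisfied and unit — conflict.
Both values of x_11 lead to a conflict.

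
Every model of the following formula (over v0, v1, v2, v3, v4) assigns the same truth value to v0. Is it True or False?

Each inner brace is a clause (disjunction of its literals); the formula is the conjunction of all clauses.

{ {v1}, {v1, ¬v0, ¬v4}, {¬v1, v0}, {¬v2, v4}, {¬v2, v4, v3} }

Suppose v0 = False.
From the singleton clause (v1), v1 = True.
That conflicts with the unit clause (¬v1).
So every satisfying assignment has v0 = True.

True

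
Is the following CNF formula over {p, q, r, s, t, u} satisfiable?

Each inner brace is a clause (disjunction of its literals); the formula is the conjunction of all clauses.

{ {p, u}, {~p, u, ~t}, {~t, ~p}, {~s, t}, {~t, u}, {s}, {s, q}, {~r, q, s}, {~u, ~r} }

(s) alone gives s = 1.
(t) alone gives t = 1.
(~p) alone gives p = 0.
(u) alone gives u = 1.
(~r) alone gives r = 0.
Every clause is now satisfied; q is unconstrained.
A satisfying assignment: p=0; q=0; r=0; s=1; t=1; u=1.

Yes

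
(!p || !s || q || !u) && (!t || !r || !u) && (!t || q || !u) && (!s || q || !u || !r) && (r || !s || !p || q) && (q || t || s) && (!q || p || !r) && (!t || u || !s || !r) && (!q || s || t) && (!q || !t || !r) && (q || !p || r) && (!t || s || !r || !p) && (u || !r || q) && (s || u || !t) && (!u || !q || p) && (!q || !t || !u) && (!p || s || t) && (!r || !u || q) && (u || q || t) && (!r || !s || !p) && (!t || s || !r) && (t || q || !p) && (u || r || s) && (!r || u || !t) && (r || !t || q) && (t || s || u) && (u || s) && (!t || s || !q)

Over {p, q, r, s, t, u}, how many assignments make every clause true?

There are 2^6 = 64 truth assignments over (p, q, r, s, t, u).
Split on s. With s = true, the clauses containing s are satisfied and !s drops from the rest; 6 of the 2^5 = 32 assignments to the other variables satisfy what remains.
With s = false, by the same count on the reduced clause set, 0 assignments work.
(One model: p=F, q=F, r=F, s=T, t=F, u=T.)
Total: 6 + 0 = 6.

6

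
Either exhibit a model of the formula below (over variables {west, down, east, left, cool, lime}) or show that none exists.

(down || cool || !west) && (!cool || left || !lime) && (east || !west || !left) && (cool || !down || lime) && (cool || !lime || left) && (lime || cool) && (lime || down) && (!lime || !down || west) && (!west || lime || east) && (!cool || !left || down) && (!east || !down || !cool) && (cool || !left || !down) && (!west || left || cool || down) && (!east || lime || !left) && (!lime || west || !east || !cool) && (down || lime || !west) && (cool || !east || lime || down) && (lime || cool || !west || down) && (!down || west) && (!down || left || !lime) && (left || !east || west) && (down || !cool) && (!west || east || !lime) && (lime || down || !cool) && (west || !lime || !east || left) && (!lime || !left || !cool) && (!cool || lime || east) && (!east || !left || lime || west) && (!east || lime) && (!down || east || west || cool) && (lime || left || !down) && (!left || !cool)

west ↦ false,  down ↦ false,  east ↦ false,  left ↦ true,  cool ↦ false,  lime ↦ true

Branch on lime: set lime = true.
Branch on cool: set cool = false.
Unit clause (left) forces left = true.
Unit clause (!down) forces down = false.
Unit clause (!west) forces west = false.
All clauses hold; east can take either value.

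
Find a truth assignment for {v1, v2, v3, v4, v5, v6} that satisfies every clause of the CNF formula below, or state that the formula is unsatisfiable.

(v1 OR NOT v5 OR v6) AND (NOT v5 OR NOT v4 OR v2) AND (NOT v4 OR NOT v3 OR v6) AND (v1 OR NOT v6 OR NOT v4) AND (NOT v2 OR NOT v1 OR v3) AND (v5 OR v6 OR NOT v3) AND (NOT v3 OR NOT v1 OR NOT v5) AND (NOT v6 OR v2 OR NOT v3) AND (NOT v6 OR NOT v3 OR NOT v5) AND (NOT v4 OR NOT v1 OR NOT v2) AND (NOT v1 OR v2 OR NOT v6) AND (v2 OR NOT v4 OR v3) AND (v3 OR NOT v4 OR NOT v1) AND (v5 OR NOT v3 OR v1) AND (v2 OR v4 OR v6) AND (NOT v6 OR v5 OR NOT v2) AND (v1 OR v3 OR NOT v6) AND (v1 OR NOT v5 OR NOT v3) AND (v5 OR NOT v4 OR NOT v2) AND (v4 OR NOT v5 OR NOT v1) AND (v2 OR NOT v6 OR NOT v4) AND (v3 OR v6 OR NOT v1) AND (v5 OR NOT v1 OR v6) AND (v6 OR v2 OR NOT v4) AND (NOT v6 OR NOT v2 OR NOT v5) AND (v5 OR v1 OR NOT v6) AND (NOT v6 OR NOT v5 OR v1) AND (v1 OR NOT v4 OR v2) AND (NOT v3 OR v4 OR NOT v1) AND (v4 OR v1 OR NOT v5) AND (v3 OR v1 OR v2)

v1: false,  v2: true,  v3: false,  v4: false,  v5: false,  v6: false

Suppose v1 = false.
Suppose v5 = false.
(NOT v3) alone gives v3 = false.
(NOT v6) alone gives v6 = false.
(v2) alone gives v2 = true.
(NOT v4) alone gives v4 = false.
Every clause now holds.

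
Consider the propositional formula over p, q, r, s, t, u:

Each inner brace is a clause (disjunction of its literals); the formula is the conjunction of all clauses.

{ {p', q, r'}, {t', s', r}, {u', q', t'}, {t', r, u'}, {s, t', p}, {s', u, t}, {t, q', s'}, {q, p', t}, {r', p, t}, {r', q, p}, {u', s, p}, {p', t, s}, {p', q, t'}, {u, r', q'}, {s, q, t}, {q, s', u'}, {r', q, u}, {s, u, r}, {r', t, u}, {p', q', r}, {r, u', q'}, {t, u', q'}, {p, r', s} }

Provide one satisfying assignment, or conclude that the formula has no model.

Case p = 0:
Case s = 1:
Case t = 0:
From the singleton clause (u), u = 1.
From the singleton clause (q'), q = 0.
Now (q) is unsatisfied and unit — conflict.
That branch fails; take t = 1 instead.
From the singleton clause (r), r = 1.
From the singleton clause (q), q = 1.
From the singleton clause (u'), u = 0.
Now (u) is unsatisfied and unit — conflict.
Either choice for t ends in contradiction.
That branch fails; take s = 0 instead.
From the singleton clause (t'), t = 0.
From the singleton clause (r'), r = 0.
From the singleton clause (u'), u = 0.
Now (u) is unsatisfied and unit — conflict.
Either choice for s ends in contradiction.
That branch fails; take p = 1 instead.
Case q = 1:
From the singleton clause (r), r = 1.
From the singleton clause (u), u = 1.
From the singleton clause (t'), t = 0.
Now (t) is unsatisfied and unit — conflict.
That branch fails; take q = 0 instead.
From the singleton clause (r'), r = 0.
From the singleton clause (t), t = 1.
Now (t') is unsatisfied and unit — conflict.
Either choice for q ends in contradiction.
Either choice for p ends in contradiction.

UNSATISFIABLE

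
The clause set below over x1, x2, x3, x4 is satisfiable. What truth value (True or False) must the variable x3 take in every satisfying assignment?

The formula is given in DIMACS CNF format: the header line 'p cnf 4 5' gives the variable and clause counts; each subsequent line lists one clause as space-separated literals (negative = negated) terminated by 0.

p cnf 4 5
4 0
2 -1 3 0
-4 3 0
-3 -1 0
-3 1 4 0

True

Suppose x3 = False.
(x4) alone gives x4 = True.
Now (¬x4) is unsatisfied and unit — conflict.
So every satisfying assignment has x3 = True.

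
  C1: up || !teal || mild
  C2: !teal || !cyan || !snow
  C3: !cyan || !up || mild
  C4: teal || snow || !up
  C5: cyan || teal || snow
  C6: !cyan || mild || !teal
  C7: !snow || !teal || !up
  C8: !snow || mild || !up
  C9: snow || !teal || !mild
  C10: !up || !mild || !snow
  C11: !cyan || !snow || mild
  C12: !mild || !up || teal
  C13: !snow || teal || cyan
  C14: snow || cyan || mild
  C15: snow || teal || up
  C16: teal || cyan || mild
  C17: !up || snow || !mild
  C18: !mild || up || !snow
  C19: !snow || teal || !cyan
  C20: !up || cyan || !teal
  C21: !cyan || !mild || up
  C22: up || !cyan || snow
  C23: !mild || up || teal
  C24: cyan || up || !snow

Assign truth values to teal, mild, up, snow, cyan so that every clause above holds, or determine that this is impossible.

Case up = true:
Case cyan = false:
Unit clause (!teal) forces teal = false.
Unit clause (snow) forces snow = true.
But (!snow) is also a unit clause — contradiction.
That branch fails; take cyan = true instead.
Unit clause (mild) forces mild = true.
Unit clause (!snow) forces snow = false.
But (snow) is also a unit clause — contradiction.
Either choice for cyan ends in contradiction.
That branch fails; take up = false instead.
Case teal = false:
Unit clause (snow) forces snow = true.
Unit clause (cyan) forces cyan = true.
But (!cyan) is also a unit clause — contradiction.
That branch fails; take teal = true instead.
Unit clause (mild) forces mild = true.
Unit clause (snow) forces snow = true.
But (!snow) is also a unit clause — contradiction.
Either choice for teal ends in contradiction.
Either choice for up ends in contradiction.

UNSATISFIABLE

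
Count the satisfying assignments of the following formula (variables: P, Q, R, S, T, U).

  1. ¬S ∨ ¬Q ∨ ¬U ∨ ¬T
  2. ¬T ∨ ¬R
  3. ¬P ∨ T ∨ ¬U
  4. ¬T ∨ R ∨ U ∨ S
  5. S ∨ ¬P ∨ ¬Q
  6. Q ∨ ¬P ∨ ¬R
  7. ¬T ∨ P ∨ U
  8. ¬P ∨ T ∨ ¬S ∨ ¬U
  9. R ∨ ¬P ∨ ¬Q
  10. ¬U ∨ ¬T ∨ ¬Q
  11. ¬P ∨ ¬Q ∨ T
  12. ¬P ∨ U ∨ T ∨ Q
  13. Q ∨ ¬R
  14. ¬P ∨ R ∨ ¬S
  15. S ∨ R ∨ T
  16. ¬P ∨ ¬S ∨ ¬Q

11

There are 2^6 = 64 truth assignments over (P, Q, R, S, T, U).
Split on P. With P = True, the clauses containing P are satisfied and ¬P drops from the rest; 1 of the 2^5 = 32 assignments to the other variables satisfy what remains.
With P = False, by the same count on the reduced clause set, 10 assignments work.
(One model: P=F, Q=F, R=F, S=F, T=T, U=T.)
Total: 1 + 10 = 11.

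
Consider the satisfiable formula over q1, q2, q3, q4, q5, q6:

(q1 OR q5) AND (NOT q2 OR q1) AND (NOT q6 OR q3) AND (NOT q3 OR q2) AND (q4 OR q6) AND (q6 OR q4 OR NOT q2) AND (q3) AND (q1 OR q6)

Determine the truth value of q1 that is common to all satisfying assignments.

Suppose q1 = false.
From the singleton clause (q5), q5 = true.
From the singleton clause (NOT q2), q2 = false.
From the singleton clause (NOT q3), q3 = false.
Now (q3) is unsatisfied and unit — conflict.
So every satisfying assignment has q1 = True.

True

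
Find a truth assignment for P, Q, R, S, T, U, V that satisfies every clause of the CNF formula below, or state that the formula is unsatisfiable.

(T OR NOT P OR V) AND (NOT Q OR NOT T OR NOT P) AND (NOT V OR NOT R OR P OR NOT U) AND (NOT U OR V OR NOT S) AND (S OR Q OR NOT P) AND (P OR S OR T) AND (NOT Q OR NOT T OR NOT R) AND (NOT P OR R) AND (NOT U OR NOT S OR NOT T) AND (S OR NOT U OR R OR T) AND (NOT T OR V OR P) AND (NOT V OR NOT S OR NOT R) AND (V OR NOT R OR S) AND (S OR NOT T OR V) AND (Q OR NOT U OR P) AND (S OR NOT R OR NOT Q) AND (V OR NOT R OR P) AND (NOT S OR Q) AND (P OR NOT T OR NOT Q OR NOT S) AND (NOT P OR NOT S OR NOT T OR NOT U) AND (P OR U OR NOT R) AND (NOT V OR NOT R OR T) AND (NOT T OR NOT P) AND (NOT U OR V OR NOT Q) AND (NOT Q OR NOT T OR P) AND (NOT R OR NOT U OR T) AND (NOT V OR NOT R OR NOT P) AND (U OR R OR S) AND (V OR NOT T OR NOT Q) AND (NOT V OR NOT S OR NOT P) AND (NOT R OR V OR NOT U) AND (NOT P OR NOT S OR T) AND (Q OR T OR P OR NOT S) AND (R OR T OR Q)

Branch on P: set P = false.
Branch on S: set S = true.
From the singleton clause (Q), Q = true.
From the singleton clause (NOT T), T = false.
Branch on U: set U = true.
From the singleton clause (V), V = true.
From the singleton clause (NOT R), R = false.
Every clause now holds.

P: false,  Q: true,  R: false,  S: true,  T: false,  U: true,  V: true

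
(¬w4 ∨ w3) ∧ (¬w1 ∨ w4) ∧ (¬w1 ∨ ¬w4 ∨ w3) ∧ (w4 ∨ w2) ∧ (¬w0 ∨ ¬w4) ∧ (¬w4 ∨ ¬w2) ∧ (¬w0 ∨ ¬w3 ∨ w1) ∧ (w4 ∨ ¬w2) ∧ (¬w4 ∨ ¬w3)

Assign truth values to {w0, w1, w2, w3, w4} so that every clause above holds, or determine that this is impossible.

UNSATISFIABLE

Branch on w4: set w4 = False.
From the singleton clause (¬w1), w1 = False.
From the singleton clause (w2), w2 = True.
Now (¬w2) is unsatisfied and unit — conflict.
So w4 must be the other value — set w4 = True.
From the singleton clause (w3), w3 = True.
Now (¬w3) is unsatisfied and unit — conflict.
Neither w4 = True nor w4 = False works.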